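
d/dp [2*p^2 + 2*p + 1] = 4*p + 2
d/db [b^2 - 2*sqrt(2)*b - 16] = 2*b - 2*sqrt(2)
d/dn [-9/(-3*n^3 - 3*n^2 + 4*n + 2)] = 9*(-9*n^2 - 6*n + 4)/(3*n^3 + 3*n^2 - 4*n - 2)^2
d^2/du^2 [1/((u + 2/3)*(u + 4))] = 6*(9*(u + 4)^2 + 3*(u + 4)*(3*u + 2) + (3*u + 2)^2)/((u + 4)^3*(3*u + 2)^3)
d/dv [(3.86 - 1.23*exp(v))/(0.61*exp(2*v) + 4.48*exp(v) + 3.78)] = (0.7503*exp(2*v) - 4.7092*exp(v) - 21.9422)*exp(v)/(0.3721*exp(4*v) + 5.4656*exp(3*v) + 24.682*exp(2*v) + 33.8688*exp(v) + 14.2884)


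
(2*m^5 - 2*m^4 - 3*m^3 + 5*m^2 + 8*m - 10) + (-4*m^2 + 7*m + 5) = 2*m^5 - 2*m^4 - 3*m^3 + m^2 + 15*m - 5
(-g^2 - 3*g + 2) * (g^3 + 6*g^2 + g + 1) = -g^5 - 9*g^4 - 17*g^3 + 8*g^2 - g + 2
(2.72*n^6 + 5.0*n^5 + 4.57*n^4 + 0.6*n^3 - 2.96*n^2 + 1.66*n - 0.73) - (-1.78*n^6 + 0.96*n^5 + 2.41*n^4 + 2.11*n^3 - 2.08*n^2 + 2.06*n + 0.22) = 4.5*n^6 + 4.04*n^5 + 2.16*n^4 - 1.51*n^3 - 0.88*n^2 - 0.4*n - 0.95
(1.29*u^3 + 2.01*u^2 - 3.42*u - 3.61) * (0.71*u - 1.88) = 0.9159*u^4 - 0.9981*u^3 - 6.207*u^2 + 3.8665*u + 6.7868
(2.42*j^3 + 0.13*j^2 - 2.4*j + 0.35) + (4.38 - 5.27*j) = 2.42*j^3 + 0.13*j^2 - 7.67*j + 4.73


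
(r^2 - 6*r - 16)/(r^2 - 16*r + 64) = (r + 2)/(r - 8)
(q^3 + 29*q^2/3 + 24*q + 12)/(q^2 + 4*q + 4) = (q^3 + 29*q^2/3 + 24*q + 12)/(q^2 + 4*q + 4)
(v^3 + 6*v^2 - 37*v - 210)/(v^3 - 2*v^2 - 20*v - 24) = (v^2 + 12*v + 35)/(v^2 + 4*v + 4)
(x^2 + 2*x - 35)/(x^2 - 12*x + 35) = (x + 7)/(x - 7)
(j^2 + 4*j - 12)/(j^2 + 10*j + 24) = (j - 2)/(j + 4)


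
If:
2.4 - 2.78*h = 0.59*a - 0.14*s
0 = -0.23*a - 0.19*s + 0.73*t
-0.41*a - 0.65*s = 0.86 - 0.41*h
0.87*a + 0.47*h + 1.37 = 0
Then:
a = -2.34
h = 1.41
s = 1.04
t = -0.47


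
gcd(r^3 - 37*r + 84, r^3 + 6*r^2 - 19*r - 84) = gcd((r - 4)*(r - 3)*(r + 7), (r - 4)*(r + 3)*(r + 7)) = r^2 + 3*r - 28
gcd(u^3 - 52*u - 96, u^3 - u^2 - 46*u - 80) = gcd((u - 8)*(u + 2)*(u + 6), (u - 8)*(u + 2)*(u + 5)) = u^2 - 6*u - 16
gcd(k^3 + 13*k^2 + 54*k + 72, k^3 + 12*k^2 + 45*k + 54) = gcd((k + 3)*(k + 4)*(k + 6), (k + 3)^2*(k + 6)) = k^2 + 9*k + 18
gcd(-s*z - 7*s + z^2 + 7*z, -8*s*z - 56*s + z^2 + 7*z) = z + 7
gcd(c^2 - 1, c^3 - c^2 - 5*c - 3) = c + 1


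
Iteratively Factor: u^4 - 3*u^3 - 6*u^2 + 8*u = (u + 2)*(u^3 - 5*u^2 + 4*u) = (u - 4)*(u + 2)*(u^2 - u) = (u - 4)*(u - 1)*(u + 2)*(u)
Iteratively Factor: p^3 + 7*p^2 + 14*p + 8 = (p + 4)*(p^2 + 3*p + 2) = (p + 2)*(p + 4)*(p + 1)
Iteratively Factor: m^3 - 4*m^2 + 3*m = (m - 3)*(m^2 - m) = (m - 3)*(m - 1)*(m)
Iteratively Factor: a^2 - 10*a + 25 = (a - 5)*(a - 5)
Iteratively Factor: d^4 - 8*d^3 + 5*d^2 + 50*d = (d)*(d^3 - 8*d^2 + 5*d + 50) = d*(d + 2)*(d^2 - 10*d + 25) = d*(d - 5)*(d + 2)*(d - 5)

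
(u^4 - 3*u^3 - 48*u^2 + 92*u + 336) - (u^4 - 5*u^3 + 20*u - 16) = 2*u^3 - 48*u^2 + 72*u + 352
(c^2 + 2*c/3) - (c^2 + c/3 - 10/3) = c/3 + 10/3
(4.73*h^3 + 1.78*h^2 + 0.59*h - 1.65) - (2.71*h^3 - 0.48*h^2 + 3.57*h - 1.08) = 2.02*h^3 + 2.26*h^2 - 2.98*h - 0.57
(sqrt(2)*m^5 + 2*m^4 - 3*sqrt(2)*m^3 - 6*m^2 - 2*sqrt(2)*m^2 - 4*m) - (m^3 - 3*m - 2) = sqrt(2)*m^5 + 2*m^4 - 3*sqrt(2)*m^3 - m^3 - 6*m^2 - 2*sqrt(2)*m^2 - m + 2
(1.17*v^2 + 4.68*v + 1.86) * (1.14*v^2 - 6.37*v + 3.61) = 1.3338*v^4 - 2.1177*v^3 - 23.4675*v^2 + 5.0466*v + 6.7146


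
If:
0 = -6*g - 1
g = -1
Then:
No Solution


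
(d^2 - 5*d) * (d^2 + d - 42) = d^4 - 4*d^3 - 47*d^2 + 210*d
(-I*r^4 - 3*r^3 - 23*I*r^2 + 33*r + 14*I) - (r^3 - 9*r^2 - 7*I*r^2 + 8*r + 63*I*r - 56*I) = -I*r^4 - 4*r^3 + 9*r^2 - 16*I*r^2 + 25*r - 63*I*r + 70*I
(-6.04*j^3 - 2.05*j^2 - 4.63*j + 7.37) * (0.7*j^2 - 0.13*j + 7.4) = -4.228*j^5 - 0.6498*j^4 - 47.6705*j^3 - 9.4091*j^2 - 35.2201*j + 54.538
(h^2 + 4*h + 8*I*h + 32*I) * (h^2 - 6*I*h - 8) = h^4 + 4*h^3 + 2*I*h^3 + 40*h^2 + 8*I*h^2 + 160*h - 64*I*h - 256*I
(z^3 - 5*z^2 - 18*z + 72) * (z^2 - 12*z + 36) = z^5 - 17*z^4 + 78*z^3 + 108*z^2 - 1512*z + 2592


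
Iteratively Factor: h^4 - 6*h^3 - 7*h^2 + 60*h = (h - 5)*(h^3 - h^2 - 12*h) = (h - 5)*(h + 3)*(h^2 - 4*h) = h*(h - 5)*(h + 3)*(h - 4)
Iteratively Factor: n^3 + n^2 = (n + 1)*(n^2) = n*(n + 1)*(n)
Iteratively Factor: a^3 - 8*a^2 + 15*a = (a)*(a^2 - 8*a + 15) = a*(a - 5)*(a - 3)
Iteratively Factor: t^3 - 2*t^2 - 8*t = (t - 4)*(t^2 + 2*t) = (t - 4)*(t + 2)*(t)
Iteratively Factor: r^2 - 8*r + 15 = (r - 5)*(r - 3)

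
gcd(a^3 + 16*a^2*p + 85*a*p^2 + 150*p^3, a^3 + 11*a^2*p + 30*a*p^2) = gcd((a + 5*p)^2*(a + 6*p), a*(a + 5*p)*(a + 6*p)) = a^2 + 11*a*p + 30*p^2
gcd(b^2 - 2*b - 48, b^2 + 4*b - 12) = b + 6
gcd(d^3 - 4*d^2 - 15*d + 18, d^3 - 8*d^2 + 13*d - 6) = d^2 - 7*d + 6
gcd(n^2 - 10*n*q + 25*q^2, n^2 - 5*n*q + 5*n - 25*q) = -n + 5*q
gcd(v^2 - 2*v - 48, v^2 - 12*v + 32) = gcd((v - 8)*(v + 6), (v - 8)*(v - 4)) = v - 8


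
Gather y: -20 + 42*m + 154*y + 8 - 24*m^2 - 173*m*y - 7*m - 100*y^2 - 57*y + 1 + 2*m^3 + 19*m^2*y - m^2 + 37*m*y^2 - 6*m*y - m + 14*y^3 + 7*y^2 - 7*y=2*m^3 - 25*m^2 + 34*m + 14*y^3 + y^2*(37*m - 93) + y*(19*m^2 - 179*m + 90) - 11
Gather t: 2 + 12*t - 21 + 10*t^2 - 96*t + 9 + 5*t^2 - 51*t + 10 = 15*t^2 - 135*t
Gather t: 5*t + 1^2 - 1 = 5*t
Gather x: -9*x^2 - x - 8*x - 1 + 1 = -9*x^2 - 9*x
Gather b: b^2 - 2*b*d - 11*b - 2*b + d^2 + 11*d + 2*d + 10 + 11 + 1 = b^2 + b*(-2*d - 13) + d^2 + 13*d + 22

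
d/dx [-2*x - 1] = -2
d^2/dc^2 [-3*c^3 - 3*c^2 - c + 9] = -18*c - 6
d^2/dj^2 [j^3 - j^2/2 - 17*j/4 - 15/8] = 6*j - 1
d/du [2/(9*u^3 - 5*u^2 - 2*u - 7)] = 2*(-27*u^2 + 10*u + 2)/(-9*u^3 + 5*u^2 + 2*u + 7)^2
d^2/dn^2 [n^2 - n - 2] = 2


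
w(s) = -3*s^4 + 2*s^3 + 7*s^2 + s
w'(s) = -12*s^3 + 6*s^2 + 14*s + 1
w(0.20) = 0.49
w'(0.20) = 3.94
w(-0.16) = 0.01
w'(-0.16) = -1.04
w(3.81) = -416.12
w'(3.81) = -522.24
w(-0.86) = 1.40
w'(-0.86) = 1.03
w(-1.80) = -22.28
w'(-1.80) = 65.22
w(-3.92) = -725.21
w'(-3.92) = 761.15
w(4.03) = -542.68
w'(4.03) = -630.54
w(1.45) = 9.00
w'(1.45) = -2.67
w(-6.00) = -4074.00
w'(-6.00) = 2725.00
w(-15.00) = -157065.00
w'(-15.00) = 41641.00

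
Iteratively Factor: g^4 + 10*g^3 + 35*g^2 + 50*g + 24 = (g + 4)*(g^3 + 6*g^2 + 11*g + 6) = (g + 2)*(g + 4)*(g^2 + 4*g + 3) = (g + 2)*(g + 3)*(g + 4)*(g + 1)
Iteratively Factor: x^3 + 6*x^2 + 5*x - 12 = (x - 1)*(x^2 + 7*x + 12) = (x - 1)*(x + 4)*(x + 3)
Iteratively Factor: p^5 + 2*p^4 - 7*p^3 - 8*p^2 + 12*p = (p + 2)*(p^4 - 7*p^2 + 6*p) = p*(p + 2)*(p^3 - 7*p + 6) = p*(p - 1)*(p + 2)*(p^2 + p - 6) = p*(p - 2)*(p - 1)*(p + 2)*(p + 3)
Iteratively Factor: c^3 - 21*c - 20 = (c + 1)*(c^2 - c - 20) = (c - 5)*(c + 1)*(c + 4)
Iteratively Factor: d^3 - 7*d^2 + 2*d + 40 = (d - 4)*(d^2 - 3*d - 10) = (d - 5)*(d - 4)*(d + 2)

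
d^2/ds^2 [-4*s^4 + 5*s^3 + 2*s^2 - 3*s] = -48*s^2 + 30*s + 4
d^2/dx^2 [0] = 0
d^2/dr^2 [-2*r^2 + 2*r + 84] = -4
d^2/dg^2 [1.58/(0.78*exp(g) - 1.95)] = (0.961272*exp(g) + 2.40318)*exp(g)/(0.78*exp(g) - 1.95)^3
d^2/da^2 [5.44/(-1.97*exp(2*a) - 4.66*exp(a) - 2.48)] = (-5.44*(3.94*exp(a) + 4.66)*(7.88*exp(a) + 9.32)*exp(a) + (42.8672*exp(a) + 25.3504)*(1.97*exp(2*a) + 4.66*exp(a) + 2.48))*exp(a)/(1.97*exp(2*a) + 4.66*exp(a) + 2.48)^3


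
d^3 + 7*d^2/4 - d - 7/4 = (d - 1)*(d + 1)*(d + 7/4)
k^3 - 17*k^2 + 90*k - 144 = (k - 8)*(k - 6)*(k - 3)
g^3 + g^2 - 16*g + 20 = (g - 2)^2*(g + 5)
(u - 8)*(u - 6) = u^2 - 14*u + 48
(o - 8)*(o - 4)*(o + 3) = o^3 - 9*o^2 - 4*o + 96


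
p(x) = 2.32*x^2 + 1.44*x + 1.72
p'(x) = 4.64*x + 1.44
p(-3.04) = 18.78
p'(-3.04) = -12.67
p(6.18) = 99.23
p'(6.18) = 30.12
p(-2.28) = 10.50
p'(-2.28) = -9.14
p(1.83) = 12.12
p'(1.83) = 9.93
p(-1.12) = 3.02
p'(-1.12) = -3.76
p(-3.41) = 23.79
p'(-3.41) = -14.38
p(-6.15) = 80.61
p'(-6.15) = -27.10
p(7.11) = 129.24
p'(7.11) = 34.43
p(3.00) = 26.92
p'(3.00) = 15.36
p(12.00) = 353.08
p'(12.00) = 57.12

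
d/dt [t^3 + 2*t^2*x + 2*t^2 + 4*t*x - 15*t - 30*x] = 3*t^2 + 4*t*x + 4*t + 4*x - 15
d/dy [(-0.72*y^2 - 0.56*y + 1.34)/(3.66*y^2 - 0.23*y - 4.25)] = (2.2152*y^2 - 3.6888*y + 2.6882)/(13.3956*y^4 - 1.6836*y^3 - 31.0571*y^2 + 1.955*y + 18.0625)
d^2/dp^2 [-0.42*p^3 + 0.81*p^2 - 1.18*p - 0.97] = 1.62 - 2.52*p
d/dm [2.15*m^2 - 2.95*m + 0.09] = 4.3*m - 2.95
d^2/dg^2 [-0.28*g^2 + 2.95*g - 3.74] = -0.560000000000000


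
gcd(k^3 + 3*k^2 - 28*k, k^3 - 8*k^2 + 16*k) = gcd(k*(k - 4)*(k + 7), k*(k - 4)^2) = k^2 - 4*k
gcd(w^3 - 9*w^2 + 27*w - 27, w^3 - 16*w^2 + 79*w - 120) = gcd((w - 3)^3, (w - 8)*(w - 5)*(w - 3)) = w - 3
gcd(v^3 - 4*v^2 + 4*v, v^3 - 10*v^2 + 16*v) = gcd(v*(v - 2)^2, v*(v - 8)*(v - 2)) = v^2 - 2*v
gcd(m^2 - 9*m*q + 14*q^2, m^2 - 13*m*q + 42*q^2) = -m + 7*q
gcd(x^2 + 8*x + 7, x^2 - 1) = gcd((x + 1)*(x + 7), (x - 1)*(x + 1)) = x + 1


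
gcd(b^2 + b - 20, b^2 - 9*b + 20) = b - 4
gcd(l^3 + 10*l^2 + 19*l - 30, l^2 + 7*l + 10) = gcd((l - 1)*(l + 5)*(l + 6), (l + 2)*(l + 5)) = l + 5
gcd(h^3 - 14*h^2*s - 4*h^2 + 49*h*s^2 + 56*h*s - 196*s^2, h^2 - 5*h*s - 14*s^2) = -h + 7*s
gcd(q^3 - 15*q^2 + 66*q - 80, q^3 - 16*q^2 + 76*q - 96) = q^2 - 10*q + 16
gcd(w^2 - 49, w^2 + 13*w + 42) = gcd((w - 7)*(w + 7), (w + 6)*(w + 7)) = w + 7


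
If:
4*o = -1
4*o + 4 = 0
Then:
No Solution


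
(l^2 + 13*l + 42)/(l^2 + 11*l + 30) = (l + 7)/(l + 5)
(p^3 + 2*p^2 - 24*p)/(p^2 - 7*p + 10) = p*(p^2 + 2*p - 24)/(p^2 - 7*p + 10)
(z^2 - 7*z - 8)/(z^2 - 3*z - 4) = (z - 8)/(z - 4)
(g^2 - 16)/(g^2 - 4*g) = (g + 4)/g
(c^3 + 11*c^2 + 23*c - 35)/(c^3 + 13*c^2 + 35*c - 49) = (c + 5)/(c + 7)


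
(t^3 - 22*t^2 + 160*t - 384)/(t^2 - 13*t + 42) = (t^2 - 16*t + 64)/(t - 7)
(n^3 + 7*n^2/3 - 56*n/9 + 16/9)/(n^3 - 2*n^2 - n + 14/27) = 3*(3*n^2 + 8*n - 16)/(9*n^2 - 15*n - 14)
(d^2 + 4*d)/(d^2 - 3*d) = (d + 4)/(d - 3)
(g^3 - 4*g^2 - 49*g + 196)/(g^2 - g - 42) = (g^2 + 3*g - 28)/(g + 6)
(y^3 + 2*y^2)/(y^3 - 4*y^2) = (y + 2)/(y - 4)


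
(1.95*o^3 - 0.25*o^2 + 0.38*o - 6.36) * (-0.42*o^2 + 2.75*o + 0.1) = -0.819*o^5 + 5.4675*o^4 - 0.6521*o^3 + 3.6912*o^2 - 17.452*o - 0.636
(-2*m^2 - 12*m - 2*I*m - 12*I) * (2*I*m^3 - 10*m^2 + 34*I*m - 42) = -4*I*m^5 + 24*m^4 - 24*I*m^4 + 144*m^3 - 48*I*m^3 + 152*m^2 - 288*I*m^2 + 912*m + 84*I*m + 504*I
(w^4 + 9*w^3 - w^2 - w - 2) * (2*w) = 2*w^5 + 18*w^4 - 2*w^3 - 2*w^2 - 4*w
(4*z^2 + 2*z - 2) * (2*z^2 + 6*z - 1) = 8*z^4 + 28*z^3 + 4*z^2 - 14*z + 2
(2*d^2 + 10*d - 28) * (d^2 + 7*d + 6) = 2*d^4 + 24*d^3 + 54*d^2 - 136*d - 168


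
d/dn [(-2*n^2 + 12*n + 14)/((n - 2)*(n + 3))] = 2*(-7*n^2 - 2*n - 43)/(n^4 + 2*n^3 - 11*n^2 - 12*n + 36)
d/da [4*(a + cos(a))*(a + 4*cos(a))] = -20*a*sin(a) + 8*a - 16*sin(2*a) + 20*cos(a)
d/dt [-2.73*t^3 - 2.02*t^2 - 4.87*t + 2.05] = -8.19*t^2 - 4.04*t - 4.87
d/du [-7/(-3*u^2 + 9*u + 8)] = 21*(3 - 2*u)/(-3*u^2 + 9*u + 8)^2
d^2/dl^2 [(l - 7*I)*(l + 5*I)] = 2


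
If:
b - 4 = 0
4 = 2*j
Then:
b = 4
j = 2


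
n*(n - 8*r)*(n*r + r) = n^3*r - 8*n^2*r^2 + n^2*r - 8*n*r^2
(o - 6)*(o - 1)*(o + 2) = o^3 - 5*o^2 - 8*o + 12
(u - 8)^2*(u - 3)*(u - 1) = u^4 - 20*u^3 + 131*u^2 - 304*u + 192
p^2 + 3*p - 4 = (p - 1)*(p + 4)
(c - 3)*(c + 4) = c^2 + c - 12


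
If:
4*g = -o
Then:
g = -o/4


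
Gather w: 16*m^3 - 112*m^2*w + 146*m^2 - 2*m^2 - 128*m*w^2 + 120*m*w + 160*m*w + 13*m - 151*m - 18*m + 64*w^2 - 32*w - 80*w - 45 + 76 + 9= 16*m^3 + 144*m^2 - 156*m + w^2*(64 - 128*m) + w*(-112*m^2 + 280*m - 112) + 40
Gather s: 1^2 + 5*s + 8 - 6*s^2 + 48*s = -6*s^2 + 53*s + 9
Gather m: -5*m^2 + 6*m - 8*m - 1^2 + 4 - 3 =-5*m^2 - 2*m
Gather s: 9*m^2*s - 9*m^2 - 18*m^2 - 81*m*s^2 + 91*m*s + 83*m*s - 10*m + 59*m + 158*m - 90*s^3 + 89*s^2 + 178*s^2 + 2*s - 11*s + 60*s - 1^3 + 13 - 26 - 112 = -27*m^2 + 207*m - 90*s^3 + s^2*(267 - 81*m) + s*(9*m^2 + 174*m + 51) - 126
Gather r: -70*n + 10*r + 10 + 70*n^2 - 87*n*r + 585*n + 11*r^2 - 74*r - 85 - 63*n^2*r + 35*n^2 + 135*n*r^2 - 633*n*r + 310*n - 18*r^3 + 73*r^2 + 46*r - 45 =105*n^2 + 825*n - 18*r^3 + r^2*(135*n + 84) + r*(-63*n^2 - 720*n - 18) - 120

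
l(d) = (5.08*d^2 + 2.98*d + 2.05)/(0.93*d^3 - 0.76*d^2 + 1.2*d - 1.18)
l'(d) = (10.16*d + 2.98)/(0.93*d^3 - 0.76*d^2 + 1.2*d - 1.18) + (-2.79*d^2 + 1.52*d - 1.2)*(5.08*d^2 + 2.98*d + 2.05)/(0.93*d^3 - 0.76*d^2 + 1.2*d - 1.18)^2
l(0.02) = -1.83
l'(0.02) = -4.60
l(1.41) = 10.17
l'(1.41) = -18.35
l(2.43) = 3.71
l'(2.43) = -2.28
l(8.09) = 0.79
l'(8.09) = -0.11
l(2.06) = 4.80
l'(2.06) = -3.82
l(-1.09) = -1.05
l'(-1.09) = 0.35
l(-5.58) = -0.74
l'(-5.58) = -0.09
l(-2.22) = -1.15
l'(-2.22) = -0.09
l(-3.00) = -1.06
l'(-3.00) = -0.14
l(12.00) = 0.51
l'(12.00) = -0.05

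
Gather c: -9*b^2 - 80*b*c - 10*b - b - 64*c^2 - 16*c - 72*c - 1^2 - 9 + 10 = -9*b^2 - 11*b - 64*c^2 + c*(-80*b - 88)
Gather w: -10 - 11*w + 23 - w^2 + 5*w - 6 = -w^2 - 6*w + 7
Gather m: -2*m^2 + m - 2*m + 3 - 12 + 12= -2*m^2 - m + 3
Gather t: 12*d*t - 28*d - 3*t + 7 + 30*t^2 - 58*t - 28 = -28*d + 30*t^2 + t*(12*d - 61) - 21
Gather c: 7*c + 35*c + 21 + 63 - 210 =42*c - 126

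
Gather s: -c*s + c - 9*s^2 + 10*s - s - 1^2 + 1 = c - 9*s^2 + s*(9 - c)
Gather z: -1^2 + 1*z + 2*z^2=2*z^2 + z - 1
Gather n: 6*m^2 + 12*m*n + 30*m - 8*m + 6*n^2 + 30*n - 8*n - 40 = 6*m^2 + 22*m + 6*n^2 + n*(12*m + 22) - 40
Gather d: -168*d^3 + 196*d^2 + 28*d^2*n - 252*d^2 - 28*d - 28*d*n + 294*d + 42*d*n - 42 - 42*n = -168*d^3 + d^2*(28*n - 56) + d*(14*n + 266) - 42*n - 42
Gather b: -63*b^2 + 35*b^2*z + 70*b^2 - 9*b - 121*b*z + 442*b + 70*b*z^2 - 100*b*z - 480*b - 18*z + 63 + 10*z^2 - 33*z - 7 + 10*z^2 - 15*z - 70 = b^2*(35*z + 7) + b*(70*z^2 - 221*z - 47) + 20*z^2 - 66*z - 14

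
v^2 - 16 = (v - 4)*(v + 4)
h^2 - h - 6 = (h - 3)*(h + 2)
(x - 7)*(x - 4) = x^2 - 11*x + 28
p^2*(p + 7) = p^3 + 7*p^2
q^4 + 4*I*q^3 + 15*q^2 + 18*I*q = q*(q - 3*I)*(q + I)*(q + 6*I)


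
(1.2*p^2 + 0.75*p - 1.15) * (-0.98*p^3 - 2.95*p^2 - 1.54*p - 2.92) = -1.176*p^5 - 4.275*p^4 - 2.9335*p^3 - 1.2665*p^2 - 0.419*p + 3.358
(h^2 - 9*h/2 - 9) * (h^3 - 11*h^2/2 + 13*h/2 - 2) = h^5 - 10*h^4 + 89*h^3/4 + 73*h^2/4 - 99*h/2 + 18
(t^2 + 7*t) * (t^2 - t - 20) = t^4 + 6*t^3 - 27*t^2 - 140*t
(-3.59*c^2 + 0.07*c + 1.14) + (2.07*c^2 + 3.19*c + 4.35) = -1.52*c^2 + 3.26*c + 5.49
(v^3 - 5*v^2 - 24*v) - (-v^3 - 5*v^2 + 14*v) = 2*v^3 - 38*v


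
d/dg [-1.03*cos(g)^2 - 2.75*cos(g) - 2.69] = (2.06*cos(g) + 2.75)*sin(g)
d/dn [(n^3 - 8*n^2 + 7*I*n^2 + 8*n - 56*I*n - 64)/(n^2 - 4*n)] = (n^4 - 8*n^3 + n^2*(24 + 28*I) + 128*n - 256)/(n^2*(n^2 - 8*n + 16))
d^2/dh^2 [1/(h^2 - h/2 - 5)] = 4*(4*h^2 - 2*h - (4*h - 1)^2 - 20)/(-2*h^2 + h + 10)^3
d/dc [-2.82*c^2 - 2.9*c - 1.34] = -5.64*c - 2.9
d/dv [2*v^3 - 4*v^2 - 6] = 2*v*(3*v - 4)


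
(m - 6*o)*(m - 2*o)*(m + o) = m^3 - 7*m^2*o + 4*m*o^2 + 12*o^3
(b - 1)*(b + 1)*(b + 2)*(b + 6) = b^4 + 8*b^3 + 11*b^2 - 8*b - 12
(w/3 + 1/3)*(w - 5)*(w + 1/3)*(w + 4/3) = w^4/3 - 7*w^3/9 - 101*w^2/27 - 91*w/27 - 20/27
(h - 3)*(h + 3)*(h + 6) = h^3 + 6*h^2 - 9*h - 54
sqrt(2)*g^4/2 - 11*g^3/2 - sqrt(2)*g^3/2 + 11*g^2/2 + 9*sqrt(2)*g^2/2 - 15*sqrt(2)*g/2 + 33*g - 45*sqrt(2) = (g - 3)*(g - 3*sqrt(2))*(g - 5*sqrt(2)/2)*(sqrt(2)*g/2 + sqrt(2))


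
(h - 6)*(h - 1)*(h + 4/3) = h^3 - 17*h^2/3 - 10*h/3 + 8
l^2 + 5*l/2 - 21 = (l - 7/2)*(l + 6)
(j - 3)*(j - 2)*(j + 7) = j^3 + 2*j^2 - 29*j + 42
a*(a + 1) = a^2 + a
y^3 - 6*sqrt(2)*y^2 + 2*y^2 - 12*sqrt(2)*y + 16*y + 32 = (y + 2)*(y - 4*sqrt(2))*(y - 2*sqrt(2))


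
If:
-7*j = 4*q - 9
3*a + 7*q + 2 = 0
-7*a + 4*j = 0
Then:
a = 284/295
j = 497/295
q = -206/295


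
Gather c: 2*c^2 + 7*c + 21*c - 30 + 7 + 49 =2*c^2 + 28*c + 26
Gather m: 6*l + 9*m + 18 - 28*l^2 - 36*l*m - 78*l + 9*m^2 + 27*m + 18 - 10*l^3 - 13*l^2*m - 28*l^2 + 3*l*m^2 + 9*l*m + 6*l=-10*l^3 - 56*l^2 - 66*l + m^2*(3*l + 9) + m*(-13*l^2 - 27*l + 36) + 36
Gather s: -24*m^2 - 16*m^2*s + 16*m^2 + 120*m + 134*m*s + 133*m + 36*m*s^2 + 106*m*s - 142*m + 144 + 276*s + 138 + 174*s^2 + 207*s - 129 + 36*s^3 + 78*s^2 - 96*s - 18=-8*m^2 + 111*m + 36*s^3 + s^2*(36*m + 252) + s*(-16*m^2 + 240*m + 387) + 135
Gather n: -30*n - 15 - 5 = -30*n - 20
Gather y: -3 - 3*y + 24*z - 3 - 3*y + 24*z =-6*y + 48*z - 6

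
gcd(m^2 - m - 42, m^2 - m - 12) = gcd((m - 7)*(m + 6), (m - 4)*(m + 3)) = 1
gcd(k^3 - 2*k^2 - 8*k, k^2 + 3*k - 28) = k - 4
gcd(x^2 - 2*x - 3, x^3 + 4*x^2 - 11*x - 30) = x - 3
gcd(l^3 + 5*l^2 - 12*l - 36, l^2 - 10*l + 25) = 1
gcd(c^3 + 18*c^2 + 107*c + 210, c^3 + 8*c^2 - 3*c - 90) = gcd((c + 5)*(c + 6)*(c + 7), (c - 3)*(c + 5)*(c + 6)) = c^2 + 11*c + 30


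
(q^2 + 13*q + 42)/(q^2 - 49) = (q + 6)/(q - 7)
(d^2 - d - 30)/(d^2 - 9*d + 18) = (d + 5)/(d - 3)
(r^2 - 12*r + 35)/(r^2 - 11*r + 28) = (r - 5)/(r - 4)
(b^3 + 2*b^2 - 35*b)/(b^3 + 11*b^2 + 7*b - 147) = b*(b - 5)/(b^2 + 4*b - 21)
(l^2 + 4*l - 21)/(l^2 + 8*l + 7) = (l - 3)/(l + 1)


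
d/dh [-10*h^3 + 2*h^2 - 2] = 2*h*(2 - 15*h)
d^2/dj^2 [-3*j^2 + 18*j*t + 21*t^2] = -6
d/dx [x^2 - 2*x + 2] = 2*x - 2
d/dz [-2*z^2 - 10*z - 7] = -4*z - 10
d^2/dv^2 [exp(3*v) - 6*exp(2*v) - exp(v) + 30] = (9*exp(2*v) - 24*exp(v) - 1)*exp(v)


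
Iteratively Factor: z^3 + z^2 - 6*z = (z - 2)*(z^2 + 3*z) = z*(z - 2)*(z + 3)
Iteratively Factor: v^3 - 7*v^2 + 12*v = (v - 3)*(v^2 - 4*v) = (v - 4)*(v - 3)*(v)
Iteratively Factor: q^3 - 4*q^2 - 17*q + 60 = (q - 5)*(q^2 + q - 12) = (q - 5)*(q + 4)*(q - 3)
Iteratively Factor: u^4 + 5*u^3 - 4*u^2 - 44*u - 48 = (u - 3)*(u^3 + 8*u^2 + 20*u + 16) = (u - 3)*(u + 2)*(u^2 + 6*u + 8) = (u - 3)*(u + 2)*(u + 4)*(u + 2)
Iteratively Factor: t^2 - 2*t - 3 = (t - 3)*(t + 1)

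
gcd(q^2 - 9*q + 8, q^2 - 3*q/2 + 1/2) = q - 1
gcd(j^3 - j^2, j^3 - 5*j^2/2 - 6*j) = j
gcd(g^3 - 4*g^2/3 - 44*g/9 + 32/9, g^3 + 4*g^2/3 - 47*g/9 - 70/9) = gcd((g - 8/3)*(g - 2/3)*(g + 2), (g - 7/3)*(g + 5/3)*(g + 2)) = g + 2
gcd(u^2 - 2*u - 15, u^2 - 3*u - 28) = 1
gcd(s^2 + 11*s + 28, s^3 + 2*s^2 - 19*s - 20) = 1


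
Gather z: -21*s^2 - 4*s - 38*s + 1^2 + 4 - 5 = -21*s^2 - 42*s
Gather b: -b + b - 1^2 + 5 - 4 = 0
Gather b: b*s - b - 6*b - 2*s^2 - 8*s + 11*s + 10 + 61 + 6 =b*(s - 7) - 2*s^2 + 3*s + 77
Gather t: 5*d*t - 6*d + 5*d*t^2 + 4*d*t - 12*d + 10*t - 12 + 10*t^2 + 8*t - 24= -18*d + t^2*(5*d + 10) + t*(9*d + 18) - 36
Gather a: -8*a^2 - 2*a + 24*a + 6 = -8*a^2 + 22*a + 6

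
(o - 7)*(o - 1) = o^2 - 8*o + 7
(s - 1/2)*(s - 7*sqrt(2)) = s^2 - 7*sqrt(2)*s - s/2 + 7*sqrt(2)/2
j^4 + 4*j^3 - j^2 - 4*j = j*(j - 1)*(j + 1)*(j + 4)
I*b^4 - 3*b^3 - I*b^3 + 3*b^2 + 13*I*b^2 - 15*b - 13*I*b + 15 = (b - 3*I)*(b + I)*(b + 5*I)*(I*b - I)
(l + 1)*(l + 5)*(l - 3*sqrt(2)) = l^3 - 3*sqrt(2)*l^2 + 6*l^2 - 18*sqrt(2)*l + 5*l - 15*sqrt(2)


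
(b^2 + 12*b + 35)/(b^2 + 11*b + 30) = (b + 7)/(b + 6)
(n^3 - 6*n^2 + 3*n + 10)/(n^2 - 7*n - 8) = (n^2 - 7*n + 10)/(n - 8)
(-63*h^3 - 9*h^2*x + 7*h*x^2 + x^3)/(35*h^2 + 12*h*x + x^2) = (-9*h^2 + x^2)/(5*h + x)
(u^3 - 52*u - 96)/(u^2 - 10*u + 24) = (u^3 - 52*u - 96)/(u^2 - 10*u + 24)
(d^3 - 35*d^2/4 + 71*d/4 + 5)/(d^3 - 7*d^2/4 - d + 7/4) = (4*d^3 - 35*d^2 + 71*d + 20)/(4*d^3 - 7*d^2 - 4*d + 7)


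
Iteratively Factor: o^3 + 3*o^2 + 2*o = (o + 1)*(o^2 + 2*o) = o*(o + 1)*(o + 2)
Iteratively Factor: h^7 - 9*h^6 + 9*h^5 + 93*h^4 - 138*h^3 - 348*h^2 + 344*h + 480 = (h + 1)*(h^6 - 10*h^5 + 19*h^4 + 74*h^3 - 212*h^2 - 136*h + 480) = (h - 5)*(h + 1)*(h^5 - 5*h^4 - 6*h^3 + 44*h^2 + 8*h - 96) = (h - 5)*(h - 3)*(h + 1)*(h^4 - 2*h^3 - 12*h^2 + 8*h + 32) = (h - 5)*(h - 3)*(h + 1)*(h + 2)*(h^3 - 4*h^2 - 4*h + 16) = (h - 5)*(h - 4)*(h - 3)*(h + 1)*(h + 2)*(h^2 - 4) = (h - 5)*(h - 4)*(h - 3)*(h - 2)*(h + 1)*(h + 2)*(h + 2)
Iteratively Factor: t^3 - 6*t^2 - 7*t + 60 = (t - 5)*(t^2 - t - 12) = (t - 5)*(t - 4)*(t + 3)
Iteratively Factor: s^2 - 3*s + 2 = (s - 2)*(s - 1)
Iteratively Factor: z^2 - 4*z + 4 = (z - 2)*(z - 2)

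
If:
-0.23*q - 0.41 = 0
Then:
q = -1.78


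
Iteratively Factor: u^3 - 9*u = (u)*(u^2 - 9) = u*(u - 3)*(u + 3)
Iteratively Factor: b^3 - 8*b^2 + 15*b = (b - 3)*(b^2 - 5*b) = b*(b - 3)*(b - 5)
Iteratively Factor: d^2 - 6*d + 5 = (d - 1)*(d - 5)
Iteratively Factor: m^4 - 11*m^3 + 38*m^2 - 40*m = (m - 4)*(m^3 - 7*m^2 + 10*m) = (m - 4)*(m - 2)*(m^2 - 5*m) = m*(m - 4)*(m - 2)*(m - 5)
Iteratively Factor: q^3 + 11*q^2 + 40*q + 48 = (q + 4)*(q^2 + 7*q + 12) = (q + 3)*(q + 4)*(q + 4)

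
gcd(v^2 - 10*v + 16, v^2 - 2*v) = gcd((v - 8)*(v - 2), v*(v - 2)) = v - 2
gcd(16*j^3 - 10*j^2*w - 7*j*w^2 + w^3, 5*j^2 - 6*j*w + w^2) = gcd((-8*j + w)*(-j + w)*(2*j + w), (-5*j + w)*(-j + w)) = -j + w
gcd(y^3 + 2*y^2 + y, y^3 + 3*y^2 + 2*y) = y^2 + y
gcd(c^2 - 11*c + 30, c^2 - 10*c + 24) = c - 6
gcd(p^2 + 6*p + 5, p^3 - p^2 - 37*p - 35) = p^2 + 6*p + 5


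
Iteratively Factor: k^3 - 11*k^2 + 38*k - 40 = (k - 5)*(k^2 - 6*k + 8) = (k - 5)*(k - 4)*(k - 2)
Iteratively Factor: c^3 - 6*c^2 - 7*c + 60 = (c + 3)*(c^2 - 9*c + 20) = (c - 5)*(c + 3)*(c - 4)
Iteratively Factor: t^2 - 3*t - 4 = (t - 4)*(t + 1)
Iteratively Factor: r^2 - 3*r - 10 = (r - 5)*(r + 2)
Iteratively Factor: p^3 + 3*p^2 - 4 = (p - 1)*(p^2 + 4*p + 4) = (p - 1)*(p + 2)*(p + 2)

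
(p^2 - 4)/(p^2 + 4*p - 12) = (p + 2)/(p + 6)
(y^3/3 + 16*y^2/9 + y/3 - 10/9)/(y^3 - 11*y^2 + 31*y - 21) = (3*y^3 + 16*y^2 + 3*y - 10)/(9*(y^3 - 11*y^2 + 31*y - 21))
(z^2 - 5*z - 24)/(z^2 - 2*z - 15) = (z - 8)/(z - 5)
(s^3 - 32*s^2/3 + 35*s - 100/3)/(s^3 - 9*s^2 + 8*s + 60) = (3*s^2 - 17*s + 20)/(3*(s^2 - 4*s - 12))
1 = 1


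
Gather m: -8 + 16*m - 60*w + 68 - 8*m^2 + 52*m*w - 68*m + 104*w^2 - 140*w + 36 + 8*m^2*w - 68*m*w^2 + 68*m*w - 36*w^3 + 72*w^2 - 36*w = m^2*(8*w - 8) + m*(-68*w^2 + 120*w - 52) - 36*w^3 + 176*w^2 - 236*w + 96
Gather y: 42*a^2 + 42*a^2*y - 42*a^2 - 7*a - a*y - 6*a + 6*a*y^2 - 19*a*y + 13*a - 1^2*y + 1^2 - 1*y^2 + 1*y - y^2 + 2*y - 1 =y^2*(6*a - 2) + y*(42*a^2 - 20*a + 2)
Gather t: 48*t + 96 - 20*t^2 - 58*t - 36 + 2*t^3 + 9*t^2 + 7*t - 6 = 2*t^3 - 11*t^2 - 3*t + 54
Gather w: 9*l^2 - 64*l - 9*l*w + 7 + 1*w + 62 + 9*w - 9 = 9*l^2 - 64*l + w*(10 - 9*l) + 60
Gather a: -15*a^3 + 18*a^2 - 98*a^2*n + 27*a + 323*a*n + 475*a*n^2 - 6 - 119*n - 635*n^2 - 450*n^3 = -15*a^3 + a^2*(18 - 98*n) + a*(475*n^2 + 323*n + 27) - 450*n^3 - 635*n^2 - 119*n - 6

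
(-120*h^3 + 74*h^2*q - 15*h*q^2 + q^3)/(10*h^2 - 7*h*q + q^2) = (24*h^2 - 10*h*q + q^2)/(-2*h + q)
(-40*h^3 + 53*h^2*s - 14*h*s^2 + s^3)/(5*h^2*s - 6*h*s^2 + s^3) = (-8*h + s)/s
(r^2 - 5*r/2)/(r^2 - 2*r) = (r - 5/2)/(r - 2)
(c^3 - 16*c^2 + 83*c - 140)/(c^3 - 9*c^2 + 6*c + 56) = (c - 5)/(c + 2)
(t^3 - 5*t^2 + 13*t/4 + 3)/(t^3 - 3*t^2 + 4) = (t^3 - 5*t^2 + 13*t/4 + 3)/(t^3 - 3*t^2 + 4)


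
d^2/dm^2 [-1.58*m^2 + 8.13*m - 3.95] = -3.16000000000000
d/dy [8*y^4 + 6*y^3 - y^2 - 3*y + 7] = 32*y^3 + 18*y^2 - 2*y - 3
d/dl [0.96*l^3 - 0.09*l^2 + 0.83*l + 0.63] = 2.88*l^2 - 0.18*l + 0.83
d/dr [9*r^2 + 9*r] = 18*r + 9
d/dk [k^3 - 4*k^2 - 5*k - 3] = 3*k^2 - 8*k - 5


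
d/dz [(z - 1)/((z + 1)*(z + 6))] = (-z^2 + 2*z + 13)/(z^4 + 14*z^3 + 61*z^2 + 84*z + 36)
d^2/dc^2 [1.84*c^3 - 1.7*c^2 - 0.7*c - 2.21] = 11.04*c - 3.4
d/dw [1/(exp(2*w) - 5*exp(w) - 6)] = (5 - 2*exp(w))*exp(w)/(-exp(2*w) + 5*exp(w) + 6)^2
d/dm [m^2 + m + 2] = 2*m + 1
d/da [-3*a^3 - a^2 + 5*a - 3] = -9*a^2 - 2*a + 5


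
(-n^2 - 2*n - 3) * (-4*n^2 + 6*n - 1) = 4*n^4 + 2*n^3 + n^2 - 16*n + 3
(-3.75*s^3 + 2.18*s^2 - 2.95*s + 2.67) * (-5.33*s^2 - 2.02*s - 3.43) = 19.9875*s^5 - 4.0444*s^4 + 24.1824*s^3 - 15.7495*s^2 + 4.7251*s - 9.1581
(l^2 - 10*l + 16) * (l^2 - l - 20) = l^4 - 11*l^3 + 6*l^2 + 184*l - 320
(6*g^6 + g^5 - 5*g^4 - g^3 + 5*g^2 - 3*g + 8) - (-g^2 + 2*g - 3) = 6*g^6 + g^5 - 5*g^4 - g^3 + 6*g^2 - 5*g + 11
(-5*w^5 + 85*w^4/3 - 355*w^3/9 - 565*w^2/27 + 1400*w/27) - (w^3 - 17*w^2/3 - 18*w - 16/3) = -5*w^5 + 85*w^4/3 - 364*w^3/9 - 412*w^2/27 + 1886*w/27 + 16/3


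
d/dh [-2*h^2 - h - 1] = -4*h - 1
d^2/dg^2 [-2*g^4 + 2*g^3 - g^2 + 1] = -24*g^2 + 12*g - 2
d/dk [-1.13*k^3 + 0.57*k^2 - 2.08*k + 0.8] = -3.39*k^2 + 1.14*k - 2.08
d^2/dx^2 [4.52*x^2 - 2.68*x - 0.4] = 9.04000000000000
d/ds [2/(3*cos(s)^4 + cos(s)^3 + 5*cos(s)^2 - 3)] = 2*(12*cos(s)^2 + 3*cos(s) + 10)*sin(s)*cos(s)/(3*cos(s)^4 + cos(s)^3 + 5*cos(s)^2 - 3)^2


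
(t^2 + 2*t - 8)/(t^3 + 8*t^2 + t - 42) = (t + 4)/(t^2 + 10*t + 21)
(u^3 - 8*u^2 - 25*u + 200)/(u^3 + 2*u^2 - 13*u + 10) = (u^2 - 13*u + 40)/(u^2 - 3*u + 2)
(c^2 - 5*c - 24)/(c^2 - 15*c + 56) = (c + 3)/(c - 7)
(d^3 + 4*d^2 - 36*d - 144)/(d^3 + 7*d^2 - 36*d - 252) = (d + 4)/(d + 7)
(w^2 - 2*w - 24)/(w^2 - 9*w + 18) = (w + 4)/(w - 3)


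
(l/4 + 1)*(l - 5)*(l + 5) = l^3/4 + l^2 - 25*l/4 - 25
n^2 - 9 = (n - 3)*(n + 3)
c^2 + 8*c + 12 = (c + 2)*(c + 6)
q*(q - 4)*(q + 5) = q^3 + q^2 - 20*q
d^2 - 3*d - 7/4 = (d - 7/2)*(d + 1/2)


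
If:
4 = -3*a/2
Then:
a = -8/3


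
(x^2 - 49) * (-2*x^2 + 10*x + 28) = -2*x^4 + 10*x^3 + 126*x^2 - 490*x - 1372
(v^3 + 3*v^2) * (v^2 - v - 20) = v^5 + 2*v^4 - 23*v^3 - 60*v^2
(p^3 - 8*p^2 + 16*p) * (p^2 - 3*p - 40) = p^5 - 11*p^4 + 272*p^2 - 640*p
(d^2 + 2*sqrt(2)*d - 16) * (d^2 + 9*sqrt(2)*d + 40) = d^4 + 11*sqrt(2)*d^3 + 60*d^2 - 64*sqrt(2)*d - 640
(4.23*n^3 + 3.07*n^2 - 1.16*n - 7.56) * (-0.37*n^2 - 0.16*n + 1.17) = -1.5651*n^5 - 1.8127*n^4 + 4.8871*n^3 + 6.5747*n^2 - 0.1476*n - 8.8452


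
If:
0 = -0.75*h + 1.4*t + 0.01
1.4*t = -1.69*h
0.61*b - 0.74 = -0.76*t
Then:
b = 1.22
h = 0.00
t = -0.00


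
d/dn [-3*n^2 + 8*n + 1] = 8 - 6*n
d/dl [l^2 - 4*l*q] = 2*l - 4*q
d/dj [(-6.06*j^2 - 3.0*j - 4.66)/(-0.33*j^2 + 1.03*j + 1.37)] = (-7.2318*j^2 - 19.68*j + 0.6898)/(0.1089*j^4 - 0.6798*j^3 + 0.1567*j^2 + 2.8222*j + 1.8769)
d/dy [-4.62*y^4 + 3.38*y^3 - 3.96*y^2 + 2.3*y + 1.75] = -18.48*y^3 + 10.14*y^2 - 7.92*y + 2.3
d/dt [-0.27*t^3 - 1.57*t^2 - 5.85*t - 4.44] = -0.81*t^2 - 3.14*t - 5.85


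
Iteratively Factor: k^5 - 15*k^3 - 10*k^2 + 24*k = (k)*(k^4 - 15*k^2 - 10*k + 24) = k*(k - 4)*(k^3 + 4*k^2 + k - 6) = k*(k - 4)*(k + 3)*(k^2 + k - 2) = k*(k - 4)*(k - 1)*(k + 3)*(k + 2)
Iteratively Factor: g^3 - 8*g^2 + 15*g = (g)*(g^2 - 8*g + 15) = g*(g - 5)*(g - 3)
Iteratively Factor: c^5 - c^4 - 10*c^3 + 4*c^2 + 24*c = (c - 3)*(c^4 + 2*c^3 - 4*c^2 - 8*c) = (c - 3)*(c + 2)*(c^3 - 4*c) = c*(c - 3)*(c + 2)*(c^2 - 4) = c*(c - 3)*(c - 2)*(c + 2)*(c + 2)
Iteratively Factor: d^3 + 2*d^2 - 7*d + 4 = (d - 1)*(d^2 + 3*d - 4) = (d - 1)^2*(d + 4)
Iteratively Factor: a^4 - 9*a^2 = (a)*(a^3 - 9*a) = a^2*(a^2 - 9) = a^2*(a - 3)*(a + 3)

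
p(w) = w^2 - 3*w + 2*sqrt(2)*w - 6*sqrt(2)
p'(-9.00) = -18.17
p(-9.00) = 74.06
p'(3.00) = 5.83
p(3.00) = 0.00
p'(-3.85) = -7.87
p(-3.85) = 7.00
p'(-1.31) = -2.79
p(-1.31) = -6.54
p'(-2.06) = -4.29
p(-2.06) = -3.89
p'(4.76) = 9.35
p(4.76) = 13.36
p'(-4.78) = -9.73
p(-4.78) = 15.18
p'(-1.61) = -3.39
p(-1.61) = -5.62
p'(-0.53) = -1.23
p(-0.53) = -8.11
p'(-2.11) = -4.39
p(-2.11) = -3.67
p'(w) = 2*w - 3 + 2*sqrt(2)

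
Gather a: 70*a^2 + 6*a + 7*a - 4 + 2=70*a^2 + 13*a - 2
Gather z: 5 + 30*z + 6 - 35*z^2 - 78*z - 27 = -35*z^2 - 48*z - 16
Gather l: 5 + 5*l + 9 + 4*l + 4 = 9*l + 18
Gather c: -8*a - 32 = -8*a - 32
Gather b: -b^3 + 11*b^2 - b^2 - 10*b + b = -b^3 + 10*b^2 - 9*b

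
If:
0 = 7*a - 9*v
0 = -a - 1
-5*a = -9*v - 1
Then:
No Solution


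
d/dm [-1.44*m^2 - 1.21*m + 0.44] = -2.88*m - 1.21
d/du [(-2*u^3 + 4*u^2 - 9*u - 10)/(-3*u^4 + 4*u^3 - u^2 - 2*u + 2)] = (-6*u^6 + 24*u^5 - 95*u^4 - 40*u^3 + 91*u^2 - 4*u - 38)/(9*u^8 - 24*u^7 + 22*u^6 + 4*u^5 - 27*u^4 + 20*u^3 - 8*u + 4)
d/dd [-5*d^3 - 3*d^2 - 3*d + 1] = -15*d^2 - 6*d - 3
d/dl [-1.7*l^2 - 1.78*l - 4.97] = -3.4*l - 1.78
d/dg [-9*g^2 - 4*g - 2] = -18*g - 4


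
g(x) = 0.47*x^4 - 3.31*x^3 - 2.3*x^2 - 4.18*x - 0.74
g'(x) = 1.88*x^3 - 9.93*x^2 - 4.6*x - 4.18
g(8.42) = 187.47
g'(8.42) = 375.35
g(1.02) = -10.40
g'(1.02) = -17.21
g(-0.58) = 1.61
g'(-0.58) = -5.22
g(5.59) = -215.23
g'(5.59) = -11.80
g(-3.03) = 122.50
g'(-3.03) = -133.71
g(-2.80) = 94.48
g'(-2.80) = -110.42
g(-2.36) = 54.40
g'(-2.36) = -73.34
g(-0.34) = 0.55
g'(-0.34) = -3.84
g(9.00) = 446.02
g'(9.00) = 520.61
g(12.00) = 3644.14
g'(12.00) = 1759.34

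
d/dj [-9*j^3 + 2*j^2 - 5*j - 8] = -27*j^2 + 4*j - 5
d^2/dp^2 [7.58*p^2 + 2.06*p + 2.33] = 15.1600000000000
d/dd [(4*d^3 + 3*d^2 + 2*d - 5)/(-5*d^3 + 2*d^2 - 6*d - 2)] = (23*d^4 - 28*d^3 - 121*d^2 + 8*d - 34)/(25*d^6 - 20*d^5 + 64*d^4 - 4*d^3 + 28*d^2 + 24*d + 4)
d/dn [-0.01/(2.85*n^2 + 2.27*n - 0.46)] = (0.057*n + 0.0227)/(2.85*n^2 + 2.27*n - 0.46)^2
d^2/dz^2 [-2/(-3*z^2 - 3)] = 4*(3*z^2 - 1)/(3*(z^2 + 1)^3)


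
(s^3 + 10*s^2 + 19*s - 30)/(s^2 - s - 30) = (s^2 + 5*s - 6)/(s - 6)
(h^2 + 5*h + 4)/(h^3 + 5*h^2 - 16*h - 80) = (h + 1)/(h^2 + h - 20)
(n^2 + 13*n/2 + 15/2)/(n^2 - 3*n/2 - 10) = (2*n^2 + 13*n + 15)/(2*n^2 - 3*n - 20)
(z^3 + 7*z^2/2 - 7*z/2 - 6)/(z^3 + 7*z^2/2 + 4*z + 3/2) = (2*z^2 + 5*z - 12)/(2*z^2 + 5*z + 3)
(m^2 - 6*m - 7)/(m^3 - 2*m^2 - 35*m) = (m + 1)/(m*(m + 5))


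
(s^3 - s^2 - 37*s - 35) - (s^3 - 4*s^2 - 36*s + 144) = 3*s^2 - s - 179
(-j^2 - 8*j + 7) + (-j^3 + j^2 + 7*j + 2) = -j^3 - j + 9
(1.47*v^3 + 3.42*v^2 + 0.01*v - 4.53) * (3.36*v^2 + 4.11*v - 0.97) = 4.9392*v^5 + 17.5329*v^4 + 12.6639*v^3 - 18.4971*v^2 - 18.628*v + 4.3941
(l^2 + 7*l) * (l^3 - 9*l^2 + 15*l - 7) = l^5 - 2*l^4 - 48*l^3 + 98*l^2 - 49*l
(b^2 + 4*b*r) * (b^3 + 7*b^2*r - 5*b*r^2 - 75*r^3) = b^5 + 11*b^4*r + 23*b^3*r^2 - 95*b^2*r^3 - 300*b*r^4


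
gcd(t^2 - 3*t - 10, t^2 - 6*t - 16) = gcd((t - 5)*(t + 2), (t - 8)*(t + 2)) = t + 2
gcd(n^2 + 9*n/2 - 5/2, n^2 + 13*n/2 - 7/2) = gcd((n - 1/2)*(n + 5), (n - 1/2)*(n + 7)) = n - 1/2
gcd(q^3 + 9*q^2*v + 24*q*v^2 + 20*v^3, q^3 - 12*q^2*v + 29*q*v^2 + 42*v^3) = 1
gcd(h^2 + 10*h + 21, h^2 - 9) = h + 3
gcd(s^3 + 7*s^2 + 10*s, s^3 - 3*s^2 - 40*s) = s^2 + 5*s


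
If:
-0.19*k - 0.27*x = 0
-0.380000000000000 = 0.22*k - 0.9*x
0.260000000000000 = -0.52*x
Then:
No Solution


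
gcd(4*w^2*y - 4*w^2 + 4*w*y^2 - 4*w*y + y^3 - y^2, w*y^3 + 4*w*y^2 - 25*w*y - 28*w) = 1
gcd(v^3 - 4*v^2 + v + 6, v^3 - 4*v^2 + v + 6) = v^3 - 4*v^2 + v + 6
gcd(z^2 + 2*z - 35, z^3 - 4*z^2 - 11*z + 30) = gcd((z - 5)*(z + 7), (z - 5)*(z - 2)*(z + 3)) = z - 5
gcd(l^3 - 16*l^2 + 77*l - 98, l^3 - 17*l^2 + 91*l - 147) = l^2 - 14*l + 49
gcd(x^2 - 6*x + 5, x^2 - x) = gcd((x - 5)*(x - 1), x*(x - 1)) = x - 1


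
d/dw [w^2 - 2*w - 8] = 2*w - 2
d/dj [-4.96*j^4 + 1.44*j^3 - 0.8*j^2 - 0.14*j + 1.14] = -19.84*j^3 + 4.32*j^2 - 1.6*j - 0.14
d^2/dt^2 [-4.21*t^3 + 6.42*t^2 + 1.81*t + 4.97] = 12.84 - 25.26*t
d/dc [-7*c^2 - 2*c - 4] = -14*c - 2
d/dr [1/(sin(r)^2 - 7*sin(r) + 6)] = (7 - 2*sin(r))*cos(r)/(sin(r)^2 - 7*sin(r) + 6)^2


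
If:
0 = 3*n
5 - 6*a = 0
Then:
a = 5/6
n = 0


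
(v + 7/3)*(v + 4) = v^2 + 19*v/3 + 28/3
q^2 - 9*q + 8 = (q - 8)*(q - 1)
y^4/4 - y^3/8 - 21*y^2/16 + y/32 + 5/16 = (y/4 + 1/2)*(y - 5/2)*(y - 1/2)*(y + 1/2)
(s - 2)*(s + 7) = s^2 + 5*s - 14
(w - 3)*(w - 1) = w^2 - 4*w + 3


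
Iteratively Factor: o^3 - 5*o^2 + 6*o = (o - 2)*(o^2 - 3*o) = (o - 3)*(o - 2)*(o)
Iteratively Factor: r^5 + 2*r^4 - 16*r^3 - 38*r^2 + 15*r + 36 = (r + 3)*(r^4 - r^3 - 13*r^2 + r + 12) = (r + 3)^2*(r^3 - 4*r^2 - r + 4) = (r - 4)*(r + 3)^2*(r^2 - 1) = (r - 4)*(r - 1)*(r + 3)^2*(r + 1)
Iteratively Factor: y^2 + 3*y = (y + 3)*(y)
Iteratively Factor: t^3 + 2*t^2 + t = (t + 1)*(t^2 + t) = t*(t + 1)*(t + 1)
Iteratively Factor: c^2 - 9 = (c - 3)*(c + 3)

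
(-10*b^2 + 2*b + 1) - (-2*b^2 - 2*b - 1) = -8*b^2 + 4*b + 2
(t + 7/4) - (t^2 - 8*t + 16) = -t^2 + 9*t - 57/4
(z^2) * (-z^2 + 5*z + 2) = -z^4 + 5*z^3 + 2*z^2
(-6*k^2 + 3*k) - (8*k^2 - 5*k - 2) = -14*k^2 + 8*k + 2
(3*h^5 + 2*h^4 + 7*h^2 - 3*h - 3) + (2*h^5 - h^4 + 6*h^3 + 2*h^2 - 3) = 5*h^5 + h^4 + 6*h^3 + 9*h^2 - 3*h - 6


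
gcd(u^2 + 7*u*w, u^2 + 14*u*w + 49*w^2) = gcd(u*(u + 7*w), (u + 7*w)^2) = u + 7*w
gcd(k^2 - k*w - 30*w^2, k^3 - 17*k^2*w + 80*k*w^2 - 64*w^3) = 1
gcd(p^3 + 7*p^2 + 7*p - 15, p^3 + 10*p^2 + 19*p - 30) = p^2 + 4*p - 5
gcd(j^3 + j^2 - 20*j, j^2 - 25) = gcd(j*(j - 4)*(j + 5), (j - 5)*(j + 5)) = j + 5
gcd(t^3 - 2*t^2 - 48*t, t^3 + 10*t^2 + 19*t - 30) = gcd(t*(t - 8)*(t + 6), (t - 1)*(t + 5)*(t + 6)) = t + 6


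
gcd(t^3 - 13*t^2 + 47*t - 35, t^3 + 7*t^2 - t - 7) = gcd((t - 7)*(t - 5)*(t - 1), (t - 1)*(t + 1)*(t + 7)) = t - 1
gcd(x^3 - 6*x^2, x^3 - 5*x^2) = x^2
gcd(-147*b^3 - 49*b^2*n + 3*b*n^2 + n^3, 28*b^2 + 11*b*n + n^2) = 7*b + n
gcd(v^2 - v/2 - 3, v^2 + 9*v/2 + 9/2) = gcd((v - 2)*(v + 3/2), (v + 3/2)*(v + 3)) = v + 3/2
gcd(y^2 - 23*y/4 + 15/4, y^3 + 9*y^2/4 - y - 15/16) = y - 3/4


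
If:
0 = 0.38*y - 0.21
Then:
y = 0.55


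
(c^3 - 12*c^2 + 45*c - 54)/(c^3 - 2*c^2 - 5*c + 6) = (c^2 - 9*c + 18)/(c^2 + c - 2)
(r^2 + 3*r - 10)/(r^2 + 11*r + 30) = (r - 2)/(r + 6)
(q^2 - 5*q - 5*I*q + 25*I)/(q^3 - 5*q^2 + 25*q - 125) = 1/(q + 5*I)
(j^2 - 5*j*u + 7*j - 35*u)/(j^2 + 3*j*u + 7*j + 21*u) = (j - 5*u)/(j + 3*u)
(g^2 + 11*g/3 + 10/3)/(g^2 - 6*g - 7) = (3*g^2 + 11*g + 10)/(3*(g^2 - 6*g - 7))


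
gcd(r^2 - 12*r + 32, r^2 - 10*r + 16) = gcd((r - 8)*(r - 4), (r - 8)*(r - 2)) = r - 8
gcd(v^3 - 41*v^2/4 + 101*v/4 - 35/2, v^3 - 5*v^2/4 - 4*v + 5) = v^2 - 13*v/4 + 5/2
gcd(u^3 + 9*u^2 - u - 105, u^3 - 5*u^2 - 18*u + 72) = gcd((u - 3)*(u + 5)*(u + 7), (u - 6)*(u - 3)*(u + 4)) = u - 3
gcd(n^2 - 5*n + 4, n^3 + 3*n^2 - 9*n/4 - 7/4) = n - 1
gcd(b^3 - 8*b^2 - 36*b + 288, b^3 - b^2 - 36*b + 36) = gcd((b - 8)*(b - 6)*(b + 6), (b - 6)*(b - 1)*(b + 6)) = b^2 - 36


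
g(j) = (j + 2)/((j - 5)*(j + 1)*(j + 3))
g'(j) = -(j + 2)/((j - 5)*(j + 1)*(j + 3)^2) + 1/((j - 5)*(j + 1)*(j + 3)) - (j + 2)/((j - 5)*(j + 1)^2*(j + 3)) - (j + 2)/((j - 5)^2*(j + 1)*(j + 3))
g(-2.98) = -3.10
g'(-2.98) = 156.27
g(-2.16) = -0.02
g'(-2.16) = 0.15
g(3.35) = -0.12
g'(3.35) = -0.05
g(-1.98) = 0.00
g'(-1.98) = 0.14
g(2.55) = -0.09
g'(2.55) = -0.02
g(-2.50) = -0.09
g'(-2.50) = 0.28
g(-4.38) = 0.05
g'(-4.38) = 0.04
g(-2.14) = -0.02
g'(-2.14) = 0.15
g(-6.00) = 0.02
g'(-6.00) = 0.01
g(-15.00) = 0.00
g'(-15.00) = 0.00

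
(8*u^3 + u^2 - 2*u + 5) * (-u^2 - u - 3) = -8*u^5 - 9*u^4 - 23*u^3 - 6*u^2 + u - 15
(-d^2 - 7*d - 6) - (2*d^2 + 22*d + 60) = -3*d^2 - 29*d - 66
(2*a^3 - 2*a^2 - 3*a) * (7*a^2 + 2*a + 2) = 14*a^5 - 10*a^4 - 21*a^3 - 10*a^2 - 6*a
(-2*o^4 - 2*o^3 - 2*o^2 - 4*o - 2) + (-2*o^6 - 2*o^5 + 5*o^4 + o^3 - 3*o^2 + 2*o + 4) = -2*o^6 - 2*o^5 + 3*o^4 - o^3 - 5*o^2 - 2*o + 2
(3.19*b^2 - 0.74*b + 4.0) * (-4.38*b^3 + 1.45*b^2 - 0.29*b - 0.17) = -13.9722*b^5 + 7.8667*b^4 - 19.5181*b^3 + 5.4723*b^2 - 1.0342*b - 0.68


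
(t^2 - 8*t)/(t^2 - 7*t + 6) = t*(t - 8)/(t^2 - 7*t + 6)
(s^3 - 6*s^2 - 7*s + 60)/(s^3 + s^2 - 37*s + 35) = (s^2 - s - 12)/(s^2 + 6*s - 7)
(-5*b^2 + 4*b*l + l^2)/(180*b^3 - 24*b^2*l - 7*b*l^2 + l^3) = (-b + l)/(36*b^2 - 12*b*l + l^2)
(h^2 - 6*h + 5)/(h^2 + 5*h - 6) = (h - 5)/(h + 6)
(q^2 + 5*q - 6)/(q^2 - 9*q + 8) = (q + 6)/(q - 8)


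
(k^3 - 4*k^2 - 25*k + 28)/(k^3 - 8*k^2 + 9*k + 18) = (k^3 - 4*k^2 - 25*k + 28)/(k^3 - 8*k^2 + 9*k + 18)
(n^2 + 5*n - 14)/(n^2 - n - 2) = (n + 7)/(n + 1)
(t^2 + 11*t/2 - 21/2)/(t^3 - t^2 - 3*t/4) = 2*(t + 7)/(t*(2*t + 1))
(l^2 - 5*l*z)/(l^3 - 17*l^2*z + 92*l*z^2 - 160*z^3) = l/(l^2 - 12*l*z + 32*z^2)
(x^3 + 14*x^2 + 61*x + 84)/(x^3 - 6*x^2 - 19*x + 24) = (x^2 + 11*x + 28)/(x^2 - 9*x + 8)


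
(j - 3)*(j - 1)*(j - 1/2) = j^3 - 9*j^2/2 + 5*j - 3/2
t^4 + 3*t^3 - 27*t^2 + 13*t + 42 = (t - 3)*(t - 2)*(t + 1)*(t + 7)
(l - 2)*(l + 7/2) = l^2 + 3*l/2 - 7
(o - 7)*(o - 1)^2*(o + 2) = o^4 - 7*o^3 - 3*o^2 + 23*o - 14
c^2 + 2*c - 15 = (c - 3)*(c + 5)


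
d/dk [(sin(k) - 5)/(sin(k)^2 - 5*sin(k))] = -cos(k)/sin(k)^2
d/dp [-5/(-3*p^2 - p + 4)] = 5*(-6*p - 1)/(3*p^2 + p - 4)^2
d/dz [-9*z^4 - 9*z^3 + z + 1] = -36*z^3 - 27*z^2 + 1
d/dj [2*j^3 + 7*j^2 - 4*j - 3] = 6*j^2 + 14*j - 4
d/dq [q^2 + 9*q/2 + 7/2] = 2*q + 9/2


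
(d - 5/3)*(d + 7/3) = d^2 + 2*d/3 - 35/9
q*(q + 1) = q^2 + q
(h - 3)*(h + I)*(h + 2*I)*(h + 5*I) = h^4 - 3*h^3 + 8*I*h^3 - 17*h^2 - 24*I*h^2 + 51*h - 10*I*h + 30*I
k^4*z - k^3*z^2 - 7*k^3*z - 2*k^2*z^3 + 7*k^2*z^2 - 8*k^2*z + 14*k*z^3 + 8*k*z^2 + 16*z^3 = (k - 8)*(k - 2*z)*(k + z)*(k*z + z)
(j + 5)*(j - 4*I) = j^2 + 5*j - 4*I*j - 20*I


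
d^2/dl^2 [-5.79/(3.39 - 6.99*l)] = 565.799958/(6.99*l - 3.39)^3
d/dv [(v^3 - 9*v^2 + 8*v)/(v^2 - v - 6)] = (v^4 - 2*v^3 - 17*v^2 + 108*v - 48)/(v^4 - 2*v^3 - 11*v^2 + 12*v + 36)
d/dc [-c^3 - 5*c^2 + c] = -3*c^2 - 10*c + 1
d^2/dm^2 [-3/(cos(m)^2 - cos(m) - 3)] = 3*(-4*sin(m)^4 - 3*sin(m)^2*cos(m) + 15*sin(m)^2 - 3)/(sin(m)^2 + cos(m) + 2)^3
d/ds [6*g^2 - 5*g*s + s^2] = -5*g + 2*s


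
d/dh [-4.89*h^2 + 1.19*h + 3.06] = 1.19 - 9.78*h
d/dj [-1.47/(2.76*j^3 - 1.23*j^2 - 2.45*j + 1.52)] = (12.1716*j^2 - 3.6162*j - 3.6015)/(2.76*j^3 - 1.23*j^2 - 2.45*j + 1.52)^2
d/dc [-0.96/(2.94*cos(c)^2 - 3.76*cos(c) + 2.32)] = (3.6096 - 5.6448*cos(c))*sin(c)/(2.94*cos(c)^2 - 3.76*cos(c) + 2.32)^2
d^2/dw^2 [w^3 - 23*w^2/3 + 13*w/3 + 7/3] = 6*w - 46/3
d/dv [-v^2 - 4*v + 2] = -2*v - 4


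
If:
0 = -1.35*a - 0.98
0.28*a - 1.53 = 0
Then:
No Solution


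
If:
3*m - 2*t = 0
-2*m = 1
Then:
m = -1/2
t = -3/4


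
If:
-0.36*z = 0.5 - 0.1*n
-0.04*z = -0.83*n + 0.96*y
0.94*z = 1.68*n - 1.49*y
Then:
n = -8.24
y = -6.97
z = -3.68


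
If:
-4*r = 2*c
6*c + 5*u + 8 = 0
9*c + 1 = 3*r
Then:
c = -2/21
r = 1/21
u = -52/35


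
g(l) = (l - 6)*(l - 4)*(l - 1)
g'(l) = (l - 6)*(l - 4) + (l - 6)*(l - 1) + (l - 4)*(l - 1) = 3*l^2 - 22*l + 34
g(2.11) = 8.16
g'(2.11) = 0.94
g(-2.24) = -166.59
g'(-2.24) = 98.33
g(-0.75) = -56.11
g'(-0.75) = 52.19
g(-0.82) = -59.83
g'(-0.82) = 54.06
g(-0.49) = -43.42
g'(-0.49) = 45.50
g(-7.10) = -1177.82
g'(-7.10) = 341.43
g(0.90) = -1.58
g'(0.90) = 16.63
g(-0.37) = -38.14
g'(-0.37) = 42.55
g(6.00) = 0.00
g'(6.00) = 10.00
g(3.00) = 6.00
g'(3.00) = -5.00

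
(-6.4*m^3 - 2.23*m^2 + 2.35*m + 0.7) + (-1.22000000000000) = -6.4*m^3 - 2.23*m^2 + 2.35*m - 0.52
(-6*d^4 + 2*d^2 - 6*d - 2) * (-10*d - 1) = 60*d^5 + 6*d^4 - 20*d^3 + 58*d^2 + 26*d + 2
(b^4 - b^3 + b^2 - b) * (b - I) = b^5 - b^4 - I*b^4 + b^3 + I*b^3 - b^2 - I*b^2 + I*b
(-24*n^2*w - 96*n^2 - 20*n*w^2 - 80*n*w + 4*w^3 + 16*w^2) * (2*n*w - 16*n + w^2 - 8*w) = -48*n^3*w^2 + 192*n^3*w + 1536*n^3 - 64*n^2*w^3 + 256*n^2*w^2 + 2048*n^2*w - 12*n*w^4 + 48*n*w^3 + 384*n*w^2 + 4*w^5 - 16*w^4 - 128*w^3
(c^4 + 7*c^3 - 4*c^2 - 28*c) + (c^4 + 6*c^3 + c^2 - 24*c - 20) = 2*c^4 + 13*c^3 - 3*c^2 - 52*c - 20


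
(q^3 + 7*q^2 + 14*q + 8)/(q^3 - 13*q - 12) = (q^2 + 6*q + 8)/(q^2 - q - 12)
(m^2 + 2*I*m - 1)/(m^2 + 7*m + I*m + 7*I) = (m + I)/(m + 7)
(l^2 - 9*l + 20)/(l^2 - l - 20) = (l - 4)/(l + 4)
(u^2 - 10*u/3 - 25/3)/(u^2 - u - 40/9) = 3*(u - 5)/(3*u - 8)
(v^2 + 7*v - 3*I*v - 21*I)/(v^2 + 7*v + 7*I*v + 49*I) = (v - 3*I)/(v + 7*I)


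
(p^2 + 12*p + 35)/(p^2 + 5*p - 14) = (p + 5)/(p - 2)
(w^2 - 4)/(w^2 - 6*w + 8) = (w + 2)/(w - 4)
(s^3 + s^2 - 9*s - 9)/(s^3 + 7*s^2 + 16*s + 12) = (s^2 - 2*s - 3)/(s^2 + 4*s + 4)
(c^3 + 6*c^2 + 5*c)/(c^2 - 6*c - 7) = c*(c + 5)/(c - 7)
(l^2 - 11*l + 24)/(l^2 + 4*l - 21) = (l - 8)/(l + 7)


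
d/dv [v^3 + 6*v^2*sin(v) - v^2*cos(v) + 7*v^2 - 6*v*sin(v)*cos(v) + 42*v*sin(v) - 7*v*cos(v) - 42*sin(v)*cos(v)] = v^2*sin(v) + 6*v^2*cos(v) + 3*v^2 + 19*v*sin(v) + 40*v*cos(v) - 6*v*cos(2*v) + 14*v + 42*sin(v) - 3*sin(2*v) - 7*cos(v) - 42*cos(2*v)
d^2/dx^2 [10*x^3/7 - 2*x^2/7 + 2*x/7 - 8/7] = 60*x/7 - 4/7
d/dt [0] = 0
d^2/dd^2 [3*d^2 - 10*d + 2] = 6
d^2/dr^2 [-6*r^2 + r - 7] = -12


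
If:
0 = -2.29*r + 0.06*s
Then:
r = 0.0262008733624454*s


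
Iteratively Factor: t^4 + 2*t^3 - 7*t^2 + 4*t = (t)*(t^3 + 2*t^2 - 7*t + 4) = t*(t - 1)*(t^2 + 3*t - 4) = t*(t - 1)^2*(t + 4)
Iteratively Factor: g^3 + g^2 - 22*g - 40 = (g - 5)*(g^2 + 6*g + 8) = (g - 5)*(g + 4)*(g + 2)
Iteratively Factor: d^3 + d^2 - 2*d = (d + 2)*(d^2 - d) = (d - 1)*(d + 2)*(d)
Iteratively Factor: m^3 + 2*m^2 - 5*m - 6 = (m + 3)*(m^2 - m - 2) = (m + 1)*(m + 3)*(m - 2)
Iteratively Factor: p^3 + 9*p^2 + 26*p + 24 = (p + 2)*(p^2 + 7*p + 12) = (p + 2)*(p + 3)*(p + 4)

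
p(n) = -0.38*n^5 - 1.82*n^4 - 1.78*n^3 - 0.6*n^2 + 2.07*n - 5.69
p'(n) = -1.9*n^4 - 7.28*n^3 - 5.34*n^2 - 1.2*n + 2.07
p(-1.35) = -9.54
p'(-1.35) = 5.56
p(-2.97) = -24.29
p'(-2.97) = 1.42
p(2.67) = -182.38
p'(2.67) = -274.33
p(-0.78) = -7.39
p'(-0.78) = 2.51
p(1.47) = -20.70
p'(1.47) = -43.23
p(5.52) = -3949.21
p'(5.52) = -3155.78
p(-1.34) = -9.48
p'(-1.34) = 5.48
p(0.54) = -5.20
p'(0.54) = -1.44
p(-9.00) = 11722.30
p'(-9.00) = -7578.45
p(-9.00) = 11722.30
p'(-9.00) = -7578.45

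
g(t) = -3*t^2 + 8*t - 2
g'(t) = 8 - 6*t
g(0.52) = 1.35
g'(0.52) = 4.88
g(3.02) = -5.20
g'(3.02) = -10.12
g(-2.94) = -51.45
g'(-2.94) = 25.64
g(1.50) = 3.25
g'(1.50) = -1.00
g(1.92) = 2.30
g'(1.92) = -3.52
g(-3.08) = -55.10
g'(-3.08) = 26.48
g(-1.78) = -25.75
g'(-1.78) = 18.68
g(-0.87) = -11.23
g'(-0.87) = 13.22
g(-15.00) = -797.00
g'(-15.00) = 98.00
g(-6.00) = -158.00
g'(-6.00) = 44.00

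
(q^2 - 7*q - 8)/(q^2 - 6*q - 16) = (q + 1)/(q + 2)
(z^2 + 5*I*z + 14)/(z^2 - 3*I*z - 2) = (z + 7*I)/(z - I)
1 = 1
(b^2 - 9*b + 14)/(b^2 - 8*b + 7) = (b - 2)/(b - 1)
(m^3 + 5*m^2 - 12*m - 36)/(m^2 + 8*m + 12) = m - 3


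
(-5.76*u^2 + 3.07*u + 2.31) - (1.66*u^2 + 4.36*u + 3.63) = -7.42*u^2 - 1.29*u - 1.32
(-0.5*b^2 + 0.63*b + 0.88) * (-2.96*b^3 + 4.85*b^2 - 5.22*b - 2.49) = 1.48*b^5 - 4.2898*b^4 + 3.0607*b^3 + 2.2244*b^2 - 6.1623*b - 2.1912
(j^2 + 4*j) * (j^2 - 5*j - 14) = j^4 - j^3 - 34*j^2 - 56*j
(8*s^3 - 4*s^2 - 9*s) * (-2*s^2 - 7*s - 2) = -16*s^5 - 48*s^4 + 30*s^3 + 71*s^2 + 18*s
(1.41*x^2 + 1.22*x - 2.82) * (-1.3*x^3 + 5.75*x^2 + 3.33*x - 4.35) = -1.833*x^5 + 6.5215*x^4 + 15.3763*x^3 - 18.2859*x^2 - 14.6976*x + 12.267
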